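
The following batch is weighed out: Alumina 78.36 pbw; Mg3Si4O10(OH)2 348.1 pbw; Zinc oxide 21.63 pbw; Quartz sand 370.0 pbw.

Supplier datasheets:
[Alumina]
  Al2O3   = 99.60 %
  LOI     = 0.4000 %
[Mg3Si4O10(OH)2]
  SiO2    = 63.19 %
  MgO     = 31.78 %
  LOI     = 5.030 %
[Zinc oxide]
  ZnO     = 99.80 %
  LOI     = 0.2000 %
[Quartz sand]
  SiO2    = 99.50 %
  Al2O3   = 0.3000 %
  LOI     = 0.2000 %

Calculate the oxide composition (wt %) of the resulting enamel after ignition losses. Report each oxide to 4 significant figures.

Mid-chain values are printed rounded to 4 significant digits across the worked steps; every computation runs at full precision through every step — a single rounding completes every reported value; the derived quantities (totals, yield, ignition loss, four oxide percentages, glass mass) are recomputed in full precision starting from the weights for 799.5 pbw of glass precisely as stated by problem or answer.
Oxide-by-oxide delivered mass:
  ZnO: 21.63·0.9980 = 21.59 pbw
  SiO2: 348.1·0.6319 + 370.0·0.9950 = 588.1 pbw
  Al2O3: 78.36·0.9960 + 370.0·0.003000 = 79.16 pbw
  MgO: 348.1·0.3178 = 110.6 pbw
LOI: 78.36·0.004000 + 348.1·0.05030 + 21.63·0.002000 + 370.0·0.002000 = 18.61 pbw
Net of LOI, the glass mass = 818.1 − 18.61 = 799.5 pbw (the oxide masses sum to this)
percent by weight: oxide/glass ×100

Glass mass = 799.5 pbw (batch 818.1 − LOI 18.61).
Composition: ZnO 2.700%, SiO2 73.56%, Al2O3 9.901%, MgO 13.84%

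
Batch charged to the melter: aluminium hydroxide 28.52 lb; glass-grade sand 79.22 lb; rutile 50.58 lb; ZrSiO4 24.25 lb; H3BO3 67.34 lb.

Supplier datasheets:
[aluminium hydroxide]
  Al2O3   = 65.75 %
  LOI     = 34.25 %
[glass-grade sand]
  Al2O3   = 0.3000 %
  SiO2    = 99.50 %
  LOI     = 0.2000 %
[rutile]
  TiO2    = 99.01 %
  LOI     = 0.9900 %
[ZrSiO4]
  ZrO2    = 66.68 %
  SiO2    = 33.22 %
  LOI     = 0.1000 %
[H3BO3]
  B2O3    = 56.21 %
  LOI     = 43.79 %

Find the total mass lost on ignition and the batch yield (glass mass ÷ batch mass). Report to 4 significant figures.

LOI loss = 39.94 lb; glass = 210.0 lb; yield = 84.02%

Working values are displayed rounded to four significant figures as written; all arithmetic carries exact precision at all times — a single rounding produces every reported figure. All derived quantities (the yield, glass mass, the five compositions, ignition loss, the totals) are carried starting from the weights at 210.0 lb of glass at exact precision, exactly as printed in the problem or the answer.
LOI of each material in turn:
  aluminium hydroxide: 28.52 × 0.3425 = 9.768 lb
  glass-grade sand: 79.22 × 0.002000 = 0.1584 lb
  rutile: 50.58 × 0.009900 = 0.5007 lb
  ZrSiO4: 24.25 × 0.001000 = 0.02425 lb
  H3BO3: 67.34 × 0.4379 = 29.49 lb
Total LOI = 39.94 lb
Glass = batch − LOI = 249.9 − 39.94 = 210.0 lb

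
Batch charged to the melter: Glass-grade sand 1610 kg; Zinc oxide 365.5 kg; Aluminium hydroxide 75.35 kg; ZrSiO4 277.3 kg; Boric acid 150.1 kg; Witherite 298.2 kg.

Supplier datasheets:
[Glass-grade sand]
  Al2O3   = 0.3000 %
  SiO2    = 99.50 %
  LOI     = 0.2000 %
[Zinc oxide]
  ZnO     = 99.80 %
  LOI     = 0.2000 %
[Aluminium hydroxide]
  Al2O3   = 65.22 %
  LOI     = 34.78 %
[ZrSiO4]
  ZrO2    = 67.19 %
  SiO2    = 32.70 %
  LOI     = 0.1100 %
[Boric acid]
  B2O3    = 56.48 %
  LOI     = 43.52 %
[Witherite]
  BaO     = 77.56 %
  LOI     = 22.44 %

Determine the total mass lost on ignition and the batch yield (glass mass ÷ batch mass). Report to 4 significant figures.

LOI loss = 162.7 kg; glass = 2614 kg; yield = 94.14%

Every computation keeps exact precision from start to finish — working values are shown, with 4-significant-digit rounding, when written out — each reported result is rounded exactly once — all derived quantities are rebuilt in full precision (glass mass, ignition loss, the totals, the six compositions, yield) starting from the weights on 2614 kg of glass, as set out in the problem or the answer.
Ignition loss by material:
  Glass-grade sand: 1610 × 0.002000 = 3.220 kg
  Zinc oxide: 365.5 × 0.002000 = 0.7310 kg
  Aluminium hydroxide: 75.35 × 0.3478 = 26.21 kg
  ZrSiO4: 277.3 × 0.001100 = 0.3050 kg
  Boric acid: 150.1 × 0.4352 = 65.32 kg
  Witherite: 298.2 × 0.2244 = 66.92 kg
Total LOI = 162.7 kg
Glass = batch − LOI = 2776 − 162.7 = 2614 kg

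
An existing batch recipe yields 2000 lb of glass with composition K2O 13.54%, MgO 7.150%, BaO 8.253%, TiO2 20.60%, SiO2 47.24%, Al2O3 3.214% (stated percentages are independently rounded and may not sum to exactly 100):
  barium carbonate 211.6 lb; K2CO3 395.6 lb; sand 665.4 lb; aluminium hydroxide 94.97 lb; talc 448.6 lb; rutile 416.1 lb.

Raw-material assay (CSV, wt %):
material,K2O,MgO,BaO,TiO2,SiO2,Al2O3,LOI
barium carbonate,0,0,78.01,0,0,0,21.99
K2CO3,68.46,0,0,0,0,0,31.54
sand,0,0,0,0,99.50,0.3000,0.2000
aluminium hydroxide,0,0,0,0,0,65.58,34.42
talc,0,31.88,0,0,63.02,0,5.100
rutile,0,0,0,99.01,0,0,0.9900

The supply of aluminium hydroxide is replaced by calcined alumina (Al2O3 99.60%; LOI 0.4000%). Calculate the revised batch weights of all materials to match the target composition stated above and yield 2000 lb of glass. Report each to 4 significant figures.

Revised batch per 2000 lb glass:
  barium carbonate: 211.6 lb
  K2CO3: 395.6 lb
  sand: 665.4 lb
  calcined alumina: 62.53 lb
  talc: 448.6 lb
  rutile: 416.1 lb
Total batch = 2200 lb; LOI loss = 199.9 lb

All arithmetic runs at full precision end to end — mid-chain values are shown rounded to four significant figures in the working. A single rounding finalizes each reported value — derived quantities (the totals, LOI, the six compositions, net glass mass, the yield) are re-derived using the weight values on 2000 lb of glass in full float precision as set out in either problem or answer.
Oxide-by-oxide targets in 2000 lb glass:
  K2O: 13.54% × 2000 = 270.8 lb
  MgO: 7.150% × 2000 = 143.0 lb
  BaO: 8.253% × 2000 = 165.1 lb
  TiO2: 20.60% × 2000 = 412.0 lb
  SiO2: 47.24% × 2000 = 944.8 lb
  Al2O3: 3.214% × 2000 = 64.28 lb
Per-oxide balance check with the batch weights as given, relative to the basis at hand (oxide sums agree with the targets net of answer rounding effects):
  K2O: 395.6·0.6846 = 270.8 lb (target 270.8 lb)
  MgO: 448.6·0.3188 = 143.0 lb (target 143.0 lb)
  BaO: 211.6·0.7801 = 165.1 lb (target 165.1 lb)
  TiO2: 416.1·0.9901 = 412.0 lb (target 412.0 lb)
  SiO2: 665.4·0.9950 + 448.6·0.6302 = 944.8 lb (target 944.8 lb)
  Al2O3: 665.4·0.003000 + 62.53·0.9960 = 64.28 lb (target 64.28 lb)
Glass-mass closure: batch total minus LOI = 2000 lb (per-oxide target masses sum to 2000 lb; with the basis standing at 2000 lb — rounding explains the deltas).
Batch grand total — Σ batch = 2200 lb; loss to ignition Σ batch·LOI = 199.9 lb; the yield ratio, glass ÷ batch: 90.91%.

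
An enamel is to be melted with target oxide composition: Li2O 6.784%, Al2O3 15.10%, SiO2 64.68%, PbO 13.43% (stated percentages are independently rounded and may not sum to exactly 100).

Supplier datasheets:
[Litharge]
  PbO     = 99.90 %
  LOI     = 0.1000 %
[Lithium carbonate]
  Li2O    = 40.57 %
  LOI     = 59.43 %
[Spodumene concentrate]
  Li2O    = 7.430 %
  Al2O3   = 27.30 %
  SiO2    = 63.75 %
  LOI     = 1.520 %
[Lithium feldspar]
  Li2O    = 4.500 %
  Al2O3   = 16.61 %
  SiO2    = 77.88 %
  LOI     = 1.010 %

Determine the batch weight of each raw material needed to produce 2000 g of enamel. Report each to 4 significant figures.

Each numeric step runs at full float precision at all times — the intermediate values are printed rounded to 4 significant figures on the page — a single rounding finalizes every reported number — the derived quantities are computed starting from the weights at 2000 g of glass in full precision (net glass mass, yield, the four compositions, LOI, totals) as written in the problem or answer text.
Oxide mass targets, per 2000 g enamel:
  Li2O: 6.784% × 2000 = 135.7 g
  Al2O3: 15.10% × 2000 = 302.0 g
  SiO2: 64.68% × 2000 = 1294 g
  PbO: 13.43% × 2000 = 268.6 g
A balance pass over the oxides, applying the batch weights above, at the basis given (every target is met by its sum once rounding is allowed for):
  Li2O: 132.6·0.4057 + 190.5·0.07430 + 1505·0.04500 = 135.7 g (target 135.7 g)
  Al2O3: 190.5·0.2730 + 1505·0.1661 = 302.0 g (target 302.0 g)
  SiO2: 190.5·0.6375 + 1505·0.7788 = 1294 g (target 1294 g)
  PbO: 268.9·0.9990 = 268.6 g (target 268.6 g)
Glass-mass bookkeeping: batch Σ − ignition loss = 2000 g (the Σ of target masses is 2000 g; with the basis standing at 2000 g — differing by rounding only).
Summing the batch: Σ batch = 2097 g; loss to ignition Σ batch·LOI = 97.17 g; yield: glass divided by total = 95.37%.

Batch per 2000 g enamel:
  Litharge: 268.9 g
  Lithium carbonate: 132.6 g
  Spodumene concentrate: 190.5 g
  Lithium feldspar: 1505 g
Total batch = 2097 g; LOI loss = 97.17 g; yield = 95.37%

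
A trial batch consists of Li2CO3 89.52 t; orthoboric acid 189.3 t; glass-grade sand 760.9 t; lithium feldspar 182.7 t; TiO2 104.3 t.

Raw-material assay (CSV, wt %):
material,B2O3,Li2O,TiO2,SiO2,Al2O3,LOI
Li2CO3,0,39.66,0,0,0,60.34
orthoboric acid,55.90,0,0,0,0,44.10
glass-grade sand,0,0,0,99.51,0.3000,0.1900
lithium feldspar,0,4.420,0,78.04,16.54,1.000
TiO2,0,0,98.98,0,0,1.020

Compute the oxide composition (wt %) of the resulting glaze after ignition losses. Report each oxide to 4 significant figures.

The working math holds exact precision at all times; the intermediate values appear, rounded to four significant digits, between the steps. Every reported figure undergoes a single rounding. All derived quantities (yield, LOI, the totals, five oxide percentages, net glass mass) are rebuilt from the batch weights for 1185 t of glass at full float precision, exactly as printed in the question or the answer.
What the batch supplies per oxide:
  B2O3: 189.3·0.5590 = 105.8 t
  Li2O: 89.52·0.3966 + 182.7·0.04420 = 43.58 t
  TiO2: 104.3·0.9898 = 103.2 t
  SiO2: 760.9·0.9951 + 182.7·0.7804 = 899.8 t
  Al2O3: 760.9·0.003000 + 182.7·0.1654 = 32.50 t
LOI: 89.52·0.6034 + 189.3·0.4410 + 760.9·0.001900 + 182.7·0.01000 + 104.3·0.01020 = 141.8 t
Net of LOI, the glass mass = 1327 − 141.8 = 1185 t (equal to the oxide-mass sum)
oxide / glass × 100 gives the wt %

Glass mass = 1185 t (batch 1327 − LOI 141.8).
Composition: B2O3 8.931%, Li2O 3.678%, TiO2 8.713%, SiO2 75.94%, Al2O3 2.743%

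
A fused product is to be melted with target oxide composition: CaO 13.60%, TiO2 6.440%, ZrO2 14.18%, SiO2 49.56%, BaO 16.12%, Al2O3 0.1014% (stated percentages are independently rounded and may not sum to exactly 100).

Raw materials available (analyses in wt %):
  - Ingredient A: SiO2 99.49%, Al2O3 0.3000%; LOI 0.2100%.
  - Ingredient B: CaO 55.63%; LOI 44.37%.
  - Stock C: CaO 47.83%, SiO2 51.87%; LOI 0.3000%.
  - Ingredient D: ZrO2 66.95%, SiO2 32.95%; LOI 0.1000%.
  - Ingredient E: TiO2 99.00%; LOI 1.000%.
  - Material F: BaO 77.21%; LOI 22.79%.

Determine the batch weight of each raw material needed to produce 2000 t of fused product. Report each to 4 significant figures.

Batch per 2000 t fused product:
  Ingredient A: 676.0 t
  Ingredient B: 192.1 t
  Stock C: 345.2 t
  Ingredient D: 423.6 t
  Ingredient E: 130.1 t
  Material F: 417.6 t
Total batch = 2185 t; LOI loss = 184.6 t; yield = 91.55%

Each numeric step maintains exact precision at every stage — the intermediate values are shown, with 4-significant-digit rounding, when written out. Each reported value is rounded only once; the derived quantities are carried using the weight values for 2000 t of glass in full precision (yield, totals, net glass mass, ignition loss, the six compositions), exactly as printed in question or answer.
Oxide-by-oxide targets in 2000 t fused product:
  CaO: 13.60% × 2000 = 272.0 t
  TiO2: 6.440% × 2000 = 128.8 t
  ZrO2: 14.18% × 2000 = 283.6 t
  SiO2: 49.56% × 2000 = 991.2 t
  BaO: 16.12% × 2000 = 322.4 t
  Al2O3: 0.1014% × 2000 = 2.028 t
Checking each oxide sum with the batch weights as given, at the basis given (sums match the target masses within answer rounding):
  CaO: 192.1·0.5563 + 345.2·0.4783 = 272.0 t (target 272.0 t)
  TiO2: 130.1·0.9900 = 128.8 t (target 128.8 t)
  ZrO2: 423.6·0.6695 = 283.6 t (target 283.6 t)
  SiO2: 676.0·0.9949 + 345.2·0.5187 + 423.6·0.3295 = 991.2 t (target 991.2 t)
  BaO: 417.6·0.7721 = 322.4 t (target 322.4 t)
  Al2O3: 676.0·0.003000 = 2.028 t (target 2.028 t)
Glass-mass closure: net batch after ignition = 2000 t (oxide target masses add up to 2000 t; with the basis standing at 2000 t — rounding explains the deltas).
Total batch = Σ batch = 2185 t; Σ batch·LOI gives LOI loss = 184.6 t; yield = glass ÷ total batch = 91.55%.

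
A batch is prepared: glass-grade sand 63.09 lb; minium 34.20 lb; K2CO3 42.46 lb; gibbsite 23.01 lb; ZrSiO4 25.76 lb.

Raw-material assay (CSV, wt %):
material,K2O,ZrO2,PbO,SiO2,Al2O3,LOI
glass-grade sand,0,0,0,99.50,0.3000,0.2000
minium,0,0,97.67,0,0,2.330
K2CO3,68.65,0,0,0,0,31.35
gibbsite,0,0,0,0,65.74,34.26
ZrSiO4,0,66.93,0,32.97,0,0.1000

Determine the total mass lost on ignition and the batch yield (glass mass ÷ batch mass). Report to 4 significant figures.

Mid-chain values appear, with 4-significant-figure rounding, in the working. Full float precision is kept at each step; exactly one rounding is applied to every reported figure; all derived quantities, including yield, net glass mass, the five compositions, ignition loss, totals, are computed from the batch weights per 166.4 lb of glass in exact precision precisely as stated by either problem or answer.
Each material's LOI contribution:
  glass-grade sand: 63.09 × 0.002000 = 0.1262 lb
  minium: 34.20 × 0.02330 = 0.7969 lb
  K2CO3: 42.46 × 0.3135 = 13.31 lb
  gibbsite: 23.01 × 0.3426 = 7.883 lb
  ZrSiO4: 25.76 × 0.001000 = 0.02576 lb
Total LOI = 22.14 lb
Glass = batch − LOI = 188.5 − 22.14 = 166.4 lb

LOI loss = 22.14 lb; glass = 166.4 lb; yield = 88.25%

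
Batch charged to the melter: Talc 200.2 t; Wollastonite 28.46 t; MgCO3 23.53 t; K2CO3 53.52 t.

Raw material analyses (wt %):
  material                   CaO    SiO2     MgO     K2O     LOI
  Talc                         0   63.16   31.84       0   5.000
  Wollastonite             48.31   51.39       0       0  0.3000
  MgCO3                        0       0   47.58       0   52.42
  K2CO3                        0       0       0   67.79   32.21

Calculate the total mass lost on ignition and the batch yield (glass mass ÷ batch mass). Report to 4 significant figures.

Each numeric step holds exact precision from first step to last. Values along the way are displayed (rounded to four significant figures) as written; exactly one rounding is applied to every reported result — all derived quantities, which include glass mass, the four compositions, the yield, ignition loss, the totals, are computed in exact precision, as quoted within the problem or the answer, starting from the weights for 266.0 t of glass.
LOI of each material in turn:
  Talc: 200.2 × 0.05000 = 10.01 t
  Wollastonite: 28.46 × 0.003000 = 0.08538 t
  MgCO3: 23.53 × 0.5242 = 12.33 t
  K2CO3: 53.52 × 0.3221 = 17.24 t
Total LOI = 39.67 t
Glass = batch − LOI = 305.7 − 39.67 = 266.0 t

LOI loss = 39.67 t; glass = 266.0 t; yield = 87.02%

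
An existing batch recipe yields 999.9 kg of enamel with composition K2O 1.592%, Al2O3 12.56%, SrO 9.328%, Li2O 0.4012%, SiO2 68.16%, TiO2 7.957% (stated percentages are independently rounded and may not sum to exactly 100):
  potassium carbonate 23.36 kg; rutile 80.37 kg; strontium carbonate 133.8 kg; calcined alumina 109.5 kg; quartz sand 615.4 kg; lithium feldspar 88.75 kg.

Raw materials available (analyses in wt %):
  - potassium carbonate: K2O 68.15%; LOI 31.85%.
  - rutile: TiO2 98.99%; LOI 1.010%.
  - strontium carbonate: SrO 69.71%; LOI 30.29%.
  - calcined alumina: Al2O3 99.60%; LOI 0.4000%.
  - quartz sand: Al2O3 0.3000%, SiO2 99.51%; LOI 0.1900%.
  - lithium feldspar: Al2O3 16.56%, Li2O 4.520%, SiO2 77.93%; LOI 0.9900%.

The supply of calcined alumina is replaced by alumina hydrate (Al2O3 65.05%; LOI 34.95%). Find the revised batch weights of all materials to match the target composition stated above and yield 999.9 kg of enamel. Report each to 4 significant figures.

The working math carries full precision end to end. Intermediates are printed with 4-significant-digit rounding between the steps — a single rounding produces each reported figure; the derived quantities (the yield, the six compositions, glass mass, LOI, totals) are rebuilt at exact precision using the weight values on 999.9 kg of glass, exactly as printed in question or answer.
Per-oxide target masses for 999.9 kg enamel:
  K2O: 1.592% × 999.9 = 15.92 kg
  Al2O3: 12.56% × 999.9 = 125.6 kg
  SrO: 9.328% × 999.9 = 93.27 kg
  Li2O: 0.4012% × 999.9 = 4.012 kg
  SiO2: 68.16% × 999.9 = 681.5 kg
  TiO2: 7.957% × 999.9 = 79.56 kg
Per-oxide balance check per the reported batch figures, versus the basis set out (oxide sums agree with the targets given rounding of the digits):
  K2O: 23.36·0.6815 = 15.92 kg (target 15.92 kg)
  Al2O3: 167.6·0.6505 + 615.4·0.003000 + 88.75·0.1656 = 125.6 kg (target 125.6 kg)
  SrO: 133.8·0.6971 = 93.27 kg (target 93.27 kg)
  Li2O: 88.75·0.04520 = 4.011 kg (target 4.012 kg)
  SiO2: 615.4·0.9951 + 88.75·0.7793 = 681.5 kg (target 681.5 kg)
  TiO2: 80.37·0.9899 = 79.56 kg (target 79.56 kg)
Glass mass check: total batch − LOI = 999.9 kg (targets for the oxides total 999.9 kg; with the basis standing at 999.9 kg — a pure rounding effect).
Whole-batch sum: Σ batch = 1109 kg; Σ batch·LOI gives LOI loss = 109.4 kg; the yield ratio, glass ÷ batch: 90.14%.

Revised batch per 999.9 kg enamel:
  potassium carbonate: 23.36 kg
  rutile: 80.37 kg
  strontium carbonate: 133.8 kg
  alumina hydrate: 167.6 kg
  quartz sand: 615.4 kg
  lithium feldspar: 88.75 kg
Total batch = 1109 kg; LOI loss = 109.4 kg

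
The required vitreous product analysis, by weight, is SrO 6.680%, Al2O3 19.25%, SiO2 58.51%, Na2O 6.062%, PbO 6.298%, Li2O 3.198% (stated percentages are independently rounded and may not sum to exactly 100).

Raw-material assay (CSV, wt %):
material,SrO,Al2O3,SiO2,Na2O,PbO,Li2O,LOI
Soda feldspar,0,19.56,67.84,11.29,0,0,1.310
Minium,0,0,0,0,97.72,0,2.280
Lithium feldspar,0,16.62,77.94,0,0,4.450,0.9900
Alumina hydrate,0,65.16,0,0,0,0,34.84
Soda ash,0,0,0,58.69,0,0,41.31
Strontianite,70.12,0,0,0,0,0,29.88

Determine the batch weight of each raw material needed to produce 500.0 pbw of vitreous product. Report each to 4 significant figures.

Intermediates are shown, rounded to four significant digits, across the worked steps. Each numeric step holds full float precision all the way through; a single rounding yields each reported figure; all derived quantities, which include the totals, net glass mass, six oxide percentages, ignition loss, yield, are carried in exact precision, as written in the question or the answer, from the batch weights on 500.0 pbw of glass.
Oxide-by-oxide targets in 500.0 pbw vitreous product:
  SrO: 6.680% × 500.0 = 33.40 pbw
  Al2O3: 19.25% × 500.0 = 96.25 pbw
  SiO2: 58.51% × 500.0 = 292.6 pbw
  Na2O: 6.062% × 500.0 = 30.31 pbw
  PbO: 6.298% × 500.0 = 31.49 pbw
  Li2O: 3.198% × 500.0 = 15.99 pbw
Mass-balance tally per oxide from the weights as reported, versus the basis set out (summed amounts equal target values net of answer rounding effects):
  SrO: 47.63·0.7012 = 33.40 pbw (target 33.40 pbw)
  Al2O3: 18.41·0.1956 + 359.3·0.1662 + 50.53·0.6516 = 96.24 pbw (target 96.25 pbw)
  SiO2: 18.41·0.6784 + 359.3·0.7794 = 292.5 pbw (target 292.6 pbw)
  Na2O: 18.41·0.1129 + 48.10·0.5869 = 30.31 pbw (target 30.31 pbw)
  PbO: 32.22·0.9772 = 31.49 pbw (target 31.49 pbw)
  Li2O: 359.3·0.04450 = 15.99 pbw (target 15.99 pbw)
The glass-mass cross-check: net batch after ignition = 500.0 pbw (the Σ of target masses is 500.0 pbw; against the stated basis, 500.0 pbw — rounding explains the deltas).
Total batch = Σ batch = 556.2 pbw; LOI loss = Σ batch·LOI = 56.24 pbw; the yield ratio, glass ÷ batch: 89.89%.

Batch per 500.0 pbw vitreous product:
  Soda feldspar: 18.41 pbw
  Minium: 32.22 pbw
  Lithium feldspar: 359.3 pbw
  Alumina hydrate: 50.53 pbw
  Soda ash: 48.10 pbw
  Strontianite: 47.63 pbw
Total batch = 556.2 pbw; LOI loss = 56.24 pbw; yield = 89.89%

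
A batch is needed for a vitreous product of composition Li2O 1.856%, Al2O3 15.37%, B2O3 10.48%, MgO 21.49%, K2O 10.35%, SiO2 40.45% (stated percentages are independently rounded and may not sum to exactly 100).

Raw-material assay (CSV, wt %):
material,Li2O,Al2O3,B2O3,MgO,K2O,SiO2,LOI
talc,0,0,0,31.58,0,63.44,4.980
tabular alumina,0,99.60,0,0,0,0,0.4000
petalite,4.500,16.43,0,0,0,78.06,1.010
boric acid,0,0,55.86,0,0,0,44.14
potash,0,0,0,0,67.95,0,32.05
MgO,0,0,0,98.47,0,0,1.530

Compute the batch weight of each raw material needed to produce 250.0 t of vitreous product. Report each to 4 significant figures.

Batch per 250.0 t vitreous product:
  talc: 32.53 t
  tabular alumina: 21.57 t
  petalite: 103.1 t
  boric acid: 46.90 t
  potash: 38.08 t
  MgO: 44.13 t
Total batch = 286.3 t; LOI loss = 36.33 t; yield = 87.31%

Each numeric step carries full float precision through the solve. The intermediate values are displayed with 4-significant-figure rounding at each printed step; every reported number is rounded a single time. Derived quantities, including totals, ignition loss, glass mass, yield, the six compositions, are carried using the weight values per 250.0 t of glass in full precision exactly as printed in problem or answer.
The oxide mass targets at 250.0 t vitreous product:
  Li2O: 1.856% × 250.0 = 4.640 t
  Al2O3: 15.37% × 250.0 = 38.42 t
  B2O3: 10.48% × 250.0 = 26.20 t
  MgO: 21.49% × 250.0 = 53.72 t
  K2O: 10.35% × 250.0 = 25.88 t
  SiO2: 40.45% × 250.0 = 101.1 t
Oxide-by-oxide audit with the batch weights as given, at the basis given (target by target, the sums agree up to rounding of the answer):
  Li2O: 103.1·0.04500 = 4.639 t (target 4.640 t)
  Al2O3: 21.57·0.9960 + 103.1·0.1643 = 38.42 t (target 38.42 t)
  B2O3: 46.90·0.5586 = 26.20 t (target 26.20 t)
  MgO: 32.53·0.3158 + 44.13·0.9847 = 53.73 t (target 53.72 t)
  K2O: 38.08·0.6795 = 25.88 t (target 25.88 t)
  SiO2: 32.53·0.6344 + 103.1·0.7806 = 101.1 t (target 101.1 t)
Glass-mass closure: total batch − LOI = 250.0 t (targets for the oxides total 250.0 t; basis as stated: 250.0 t — rounding explains the deltas).
Batch grand total — Σ batch = 286.3 t; the LOI term Σ batch·LOI equals 36.33 t; as yield: glass ÷ batch → 87.31%.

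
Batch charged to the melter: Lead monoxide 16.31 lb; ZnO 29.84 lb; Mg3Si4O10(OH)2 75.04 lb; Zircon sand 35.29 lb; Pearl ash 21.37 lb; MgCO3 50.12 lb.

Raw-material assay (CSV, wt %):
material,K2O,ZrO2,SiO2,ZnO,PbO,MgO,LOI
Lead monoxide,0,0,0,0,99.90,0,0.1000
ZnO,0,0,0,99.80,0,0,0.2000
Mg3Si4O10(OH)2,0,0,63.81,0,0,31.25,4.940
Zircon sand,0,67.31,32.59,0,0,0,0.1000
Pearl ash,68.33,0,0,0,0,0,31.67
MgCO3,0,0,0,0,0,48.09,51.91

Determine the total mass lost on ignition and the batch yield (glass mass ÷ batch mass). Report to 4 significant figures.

In-progress results are printed with 4-significant-figure rounding between the steps. Full float precision is held through every step — every reported figure receives exactly one rounding — all derived quantities (totals, glass mass, LOI, six oxide percentages, the yield) are re-derived in exact precision using the weight values at 191.4 lb of glass as quoted within either problem or answer.
Each material's LOI contribution:
  Lead monoxide: 16.31 × 0.001000 = 0.01631 lb
  ZnO: 29.84 × 0.002000 = 0.05968 lb
  Mg3Si4O10(OH)2: 75.04 × 0.04940 = 3.707 lb
  Zircon sand: 35.29 × 0.001000 = 0.03529 lb
  Pearl ash: 21.37 × 0.3167 = 6.768 lb
  MgCO3: 50.12 × 0.5191 = 26.02 lb
Total LOI = 36.60 lb
Glass = batch − LOI = 228.0 − 36.60 = 191.4 lb

LOI loss = 36.60 lb; glass = 191.4 lb; yield = 83.94%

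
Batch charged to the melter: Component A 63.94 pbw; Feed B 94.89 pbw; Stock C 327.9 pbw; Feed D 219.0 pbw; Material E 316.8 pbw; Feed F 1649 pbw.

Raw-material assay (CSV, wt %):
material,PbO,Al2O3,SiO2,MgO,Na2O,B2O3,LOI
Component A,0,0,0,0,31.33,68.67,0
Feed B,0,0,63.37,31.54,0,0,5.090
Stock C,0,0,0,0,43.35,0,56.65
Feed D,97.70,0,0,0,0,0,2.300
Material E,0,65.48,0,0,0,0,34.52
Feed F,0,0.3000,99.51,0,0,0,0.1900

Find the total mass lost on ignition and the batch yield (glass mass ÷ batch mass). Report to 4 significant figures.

LOI loss = 308.1 pbw; glass = 2363 pbw; yield = 88.47%

Every computation runs at full precision all the way through — values along the way are printed rounded off to 4 significant figures alongside each step; each reported value undergoes a single rounding. All derived quantities, including ignition loss, the totals, net glass mass, the six compositions, yield, are recomputed from the weighed amounts per 2363 pbw of glass at exact precision as they appear in the problem or answer text.
Material-by-material LOI:
  Component A: 63.94 × 0 = 0 pbw
  Feed B: 94.89 × 0.05090 = 4.830 pbw
  Stock C: 327.9 × 0.5665 = 185.8 pbw
  Feed D: 219.0 × 0.02300 = 5.037 pbw
  Material E: 316.8 × 0.3452 = 109.4 pbw
  Feed F: 1649 × 0.001900 = 3.133 pbw
Total LOI = 308.1 pbw
Glass = batch − LOI = 2672 − 308.1 = 2363 pbw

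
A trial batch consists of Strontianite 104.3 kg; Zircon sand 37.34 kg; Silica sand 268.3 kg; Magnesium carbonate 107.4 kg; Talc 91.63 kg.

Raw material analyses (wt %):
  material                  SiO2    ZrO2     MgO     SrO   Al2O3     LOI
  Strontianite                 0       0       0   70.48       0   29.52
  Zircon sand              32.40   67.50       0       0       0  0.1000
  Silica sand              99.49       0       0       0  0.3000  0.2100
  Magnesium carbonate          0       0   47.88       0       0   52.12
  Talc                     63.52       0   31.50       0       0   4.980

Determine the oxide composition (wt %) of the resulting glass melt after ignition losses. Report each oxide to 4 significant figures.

The intermediate values are printed (rounded to 4 significant digits) on the page. Every computation keeps full precision at every stage; a single rounding produces each reported number; all derived quantities are computed from the weighed amounts for 517.0 kg of glass in full float precision (ignition loss, totals, the yield, five oxide percentages, glass mass) precisely as stated by question or answer.
Oxide-by-oxide delivered mass:
  SiO2: 37.34·0.3240 + 268.3·0.9949 + 91.63·0.6352 = 337.2 kg
  ZrO2: 37.34·0.6750 = 25.20 kg
  MgO: 107.4·0.4788 + 91.63·0.3150 = 80.29 kg
  SrO: 104.3·0.7048 = 73.51 kg
  Al2O3: 268.3·0.003000 = 0.8049 kg
LOI: 104.3·0.2952 + 37.34·0.001000 + 268.3·0.002100 + 107.4·0.5212 + 91.63·0.04980 = 91.93 kg
The glass mass, total less LOI, = 609.0 − 91.93 = 517.0 kg (matching Σ of the oxides)
each wt % is 100 × oxide ÷ glass

Glass mass = 517.0 kg (batch 609.0 − LOI 91.93).
Composition: SiO2 65.22%, ZrO2 4.875%, MgO 15.53%, SrO 14.22%, Al2O3 0.1557%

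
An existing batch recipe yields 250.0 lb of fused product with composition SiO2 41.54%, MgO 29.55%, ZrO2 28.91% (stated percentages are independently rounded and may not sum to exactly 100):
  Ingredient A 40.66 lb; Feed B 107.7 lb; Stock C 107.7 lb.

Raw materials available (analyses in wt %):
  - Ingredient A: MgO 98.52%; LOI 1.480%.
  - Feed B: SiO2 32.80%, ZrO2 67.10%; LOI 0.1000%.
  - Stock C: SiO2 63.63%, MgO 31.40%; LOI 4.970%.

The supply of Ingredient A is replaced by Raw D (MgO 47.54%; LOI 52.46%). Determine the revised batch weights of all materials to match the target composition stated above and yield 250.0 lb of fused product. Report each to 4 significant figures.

Revised batch per 250.0 lb fused product:
  Raw D: 84.27 lb
  Feed B: 107.7 lb
  Stock C: 107.7 lb
Total batch = 299.7 lb; LOI loss = 49.67 lb

All arithmetic carries full float precision in all steps. Values along the way are shown, with 4-significant-figure rounding, across the worked steps. Each reported figure is rounded once only — all derived quantities, including the yield, the three compositions, LOI, the totals, glass mass, are computed starting from the weights at 250.0 lb of glass at full float precision, as they appear in the problem or the answer.
Per-oxide target masses for 250.0 lb fused product:
  SiO2: 41.54% × 250.0 = 103.8 lb
  MgO: 29.55% × 250.0 = 73.88 lb
  ZrO2: 28.91% × 250.0 = 72.28 lb
Per-oxide balance check working from each reported weight, per the basis as stated (every target is met by its sum modulo rounding of the values):
  SiO2: 107.7·0.3280 + 107.7·0.6363 = 103.9 lb (target 103.8 lb)
  MgO: 84.27·0.4754 + 107.7·0.3140 = 73.88 lb (target 73.88 lb)
  ZrO2: 107.7·0.6710 = 72.27 lb (target 72.28 lb)
Glass-mass closure: batch total minus LOI = 250.0 lb (oxide target masses add up to 250.0 lb; with the basis standing at 250.0 lb — rounding explains the deltas).
Summing the batch: Σ batch = 299.7 lb; loss to ignition Σ batch·LOI = 49.67 lb; yield, glass over the total, = 83.43%.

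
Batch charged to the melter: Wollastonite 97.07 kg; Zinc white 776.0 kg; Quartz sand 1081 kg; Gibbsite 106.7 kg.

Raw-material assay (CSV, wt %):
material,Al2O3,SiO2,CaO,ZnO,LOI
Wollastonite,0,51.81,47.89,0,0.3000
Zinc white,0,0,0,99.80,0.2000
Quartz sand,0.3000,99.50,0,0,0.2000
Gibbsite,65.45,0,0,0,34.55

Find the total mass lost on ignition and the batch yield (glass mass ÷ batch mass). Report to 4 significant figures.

LOI loss = 40.87 kg; glass = 2020 kg; yield = 98.02%

The working math holds full precision from first step to last — working values are rounded off to 4 significant digits as shown. Exactly one rounding is applied to every reported number; the derived quantities, including ignition loss, glass mass, the four compositions, the totals, the yield, are recomputed using the weight values per 2020 kg of glass at full float precision as they appear in the problem or the answer.
Ignition loss by material:
  Wollastonite: 97.07 × 0.003000 = 0.2912 kg
  Zinc white: 776.0 × 0.002000 = 1.552 kg
  Quartz sand: 1081 × 0.002000 = 2.162 kg
  Gibbsite: 106.7 × 0.3455 = 36.86 kg
Total LOI = 40.87 kg
Glass = batch − LOI = 2061 − 40.87 = 2020 kg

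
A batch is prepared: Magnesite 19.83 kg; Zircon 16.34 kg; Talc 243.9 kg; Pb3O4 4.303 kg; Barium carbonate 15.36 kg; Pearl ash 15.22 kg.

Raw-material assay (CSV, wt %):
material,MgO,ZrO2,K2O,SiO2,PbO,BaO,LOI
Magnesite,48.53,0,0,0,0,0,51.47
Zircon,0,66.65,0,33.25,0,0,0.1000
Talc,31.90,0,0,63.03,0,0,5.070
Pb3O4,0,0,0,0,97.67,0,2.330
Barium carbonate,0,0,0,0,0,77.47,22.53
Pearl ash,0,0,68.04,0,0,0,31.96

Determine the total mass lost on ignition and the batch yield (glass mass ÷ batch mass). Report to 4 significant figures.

Intermediates are displayed rounded to 4 significant digits as written. The working math maintains full precision at every stage — a single rounding produces each reported figure — derived quantities (net glass mass, the six compositions, totals, LOI, yield) are computed at exact precision from the weighed amounts on 283.9 kg of glass, as given in the problem or the answer.
LOI of each material in turn:
  Magnesite: 19.83 × 0.5147 = 10.21 kg
  Zircon: 16.34 × 0.001000 = 0.01634 kg
  Talc: 243.9 × 0.05070 = 12.37 kg
  Pb3O4: 4.303 × 0.02330 = 0.1003 kg
  Barium carbonate: 15.36 × 0.2253 = 3.461 kg
  Pearl ash: 15.22 × 0.3196 = 4.864 kg
Total LOI = 31.01 kg
Glass = batch − LOI = 315.0 − 31.01 = 283.9 kg

LOI loss = 31.01 kg; glass = 283.9 kg; yield = 90.15%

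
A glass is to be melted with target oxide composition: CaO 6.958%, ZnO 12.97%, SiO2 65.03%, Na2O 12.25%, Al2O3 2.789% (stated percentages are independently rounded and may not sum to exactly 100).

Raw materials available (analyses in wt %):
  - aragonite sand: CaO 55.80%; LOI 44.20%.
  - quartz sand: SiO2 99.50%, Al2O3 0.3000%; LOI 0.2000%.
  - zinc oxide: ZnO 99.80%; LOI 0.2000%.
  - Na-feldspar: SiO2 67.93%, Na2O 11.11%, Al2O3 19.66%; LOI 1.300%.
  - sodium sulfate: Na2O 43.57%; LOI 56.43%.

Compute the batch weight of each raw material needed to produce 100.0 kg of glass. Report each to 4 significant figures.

Batch per 100.0 kg glass:
  aragonite sand: 12.47 kg
  quartz sand: 56.26 kg
  zinc oxide: 13.00 kg
  Na-feldspar: 13.33 kg
  sodium sulfate: 24.72 kg
Total batch = 119.8 kg; LOI loss = 19.77 kg; yield = 83.49%

In-progress results are printed rounded off to 4 significant figures between the steps — each numeric step holds full precision through the solve — every reported figure receives exactly one rounding; all derived quantities (five oxide percentages, yield, the totals, ignition loss, glass mass) are computed in full precision starting from the weights at 100.0 kg of glass as they appear in the problem or answer text.
The oxide mass targets at 100.0 kg glass:
  CaO: 6.958% × 100.0 = 6.958 kg
  ZnO: 12.97% × 100.0 = 12.97 kg
  SiO2: 65.03% × 100.0 = 65.03 kg
  Na2O: 12.25% × 100.0 = 12.25 kg
  Al2O3: 2.789% × 100.0 = 2.789 kg
Sums-versus-targets review working from each reported weight, under the basis named above (each sum matches its target mass up to rounding of the answer):
  CaO: 12.47·0.5580 = 6.958 kg (target 6.958 kg)
  ZnO: 13.00·0.9980 = 12.97 kg (target 12.97 kg)
  SiO2: 56.26·0.9950 + 13.33·0.6793 = 65.03 kg (target 65.03 kg)
  Na2O: 13.33·0.1111 + 24.72·0.4357 = 12.25 kg (target 12.25 kg)
  Al2O3: 56.26·0.003000 + 13.33·0.1966 = 2.789 kg (target 2.789 kg)
Auditing the glass mass value: total batch − LOI = 100.0 kg (targets for the oxides total 100.0 kg; basis as stated: 100.0 kg — gaps are rounding artifacts).
Batch grand total — Σ batch = 119.8 kg; LOI loss = Σ batch·LOI = 19.77 kg; yield, glass over the total, = 83.49%.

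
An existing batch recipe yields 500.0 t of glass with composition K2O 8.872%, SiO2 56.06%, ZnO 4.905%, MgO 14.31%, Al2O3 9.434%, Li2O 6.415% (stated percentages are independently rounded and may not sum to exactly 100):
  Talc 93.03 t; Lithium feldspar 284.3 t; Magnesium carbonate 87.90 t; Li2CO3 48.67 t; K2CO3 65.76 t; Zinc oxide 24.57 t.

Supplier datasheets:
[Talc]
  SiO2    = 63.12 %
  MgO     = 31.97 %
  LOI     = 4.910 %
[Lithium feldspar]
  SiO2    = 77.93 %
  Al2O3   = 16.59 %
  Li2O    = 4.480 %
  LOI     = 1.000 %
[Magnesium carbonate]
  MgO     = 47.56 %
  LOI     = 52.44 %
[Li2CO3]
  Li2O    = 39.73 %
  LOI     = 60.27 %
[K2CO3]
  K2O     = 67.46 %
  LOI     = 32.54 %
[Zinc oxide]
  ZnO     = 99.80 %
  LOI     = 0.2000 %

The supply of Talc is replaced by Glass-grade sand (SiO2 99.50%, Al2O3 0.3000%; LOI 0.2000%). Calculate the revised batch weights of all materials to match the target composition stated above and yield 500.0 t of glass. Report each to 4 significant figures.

Working values are displayed rounded to four significant digits between the steps; all internal work holds exact precision from start to finish. Each reported number takes just one rounding. The derived quantities are re-derived at full precision (six oxide percentages, the totals, ignition loss, yield, net glass mass) starting from the weights at 500.0 t of glass exactly as printed in problem or answer.
Target oxide masses per 500.0 t glass:
  K2O: 8.872% × 500.0 = 44.36 t
  SiO2: 56.06% × 500.0 = 280.3 t
  ZnO: 4.905% × 500.0 = 24.52 t
  MgO: 14.31% × 500.0 = 71.55 t
  Al2O3: 9.434% × 500.0 = 47.17 t
  Li2O: 6.415% × 500.0 = 32.08 t
Checking each oxide sum given the weights on record, versus the basis set out (summed amounts equal target values once rounding is allowed for):
  K2O: 65.76·0.6746 = 44.36 t (target 44.36 t)
  SiO2: 59.87·0.9950 + 283.2·0.7793 = 280.3 t (target 280.3 t)
  ZnO: 24.57·0.9980 = 24.52 t (target 24.52 t)
  MgO: 150.4·0.4756 = 71.53 t (target 71.55 t)
  Al2O3: 59.87·0.003000 + 283.2·0.1659 = 47.16 t (target 47.17 t)
  Li2O: 283.2·0.04480 + 48.79·0.3973 = 32.07 t (target 32.08 t)
Glass mass check: net batch after ignition = 499.9 t (summing oxide targets gives 500.0 t; with the basis standing at 500.0 t — a pure rounding effect).
Batch total: Σ batch = 632.6 t; LOI loss = Σ batch·LOI = 132.7 t; as yield: glass ÷ batch → 79.03%.

Revised batch per 500.0 t glass:
  Glass-grade sand: 59.87 t
  Lithium feldspar: 283.2 t
  Magnesium carbonate: 150.4 t
  Li2CO3: 48.79 t
  K2CO3: 65.76 t
  Zinc oxide: 24.57 t
Total batch = 632.6 t; LOI loss = 132.7 t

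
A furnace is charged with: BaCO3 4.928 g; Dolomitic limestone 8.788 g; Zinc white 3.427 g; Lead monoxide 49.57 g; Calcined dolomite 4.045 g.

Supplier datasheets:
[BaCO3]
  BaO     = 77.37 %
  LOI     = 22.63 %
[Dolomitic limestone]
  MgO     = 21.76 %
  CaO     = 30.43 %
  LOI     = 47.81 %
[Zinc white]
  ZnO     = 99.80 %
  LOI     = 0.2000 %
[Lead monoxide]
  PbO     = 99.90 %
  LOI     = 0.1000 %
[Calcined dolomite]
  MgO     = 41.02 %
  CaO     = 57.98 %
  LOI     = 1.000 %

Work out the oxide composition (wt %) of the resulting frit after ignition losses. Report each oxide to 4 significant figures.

Glass mass = 65.34 g (batch 70.76 − LOI 5.414).
Composition: BaO 5.835%, PbO 75.78%, ZnO 5.234%, MgO 5.466%, CaO 7.682%

Values along the way are displayed rounded off to 4 significant digits alongside each step; each numeric step maintains full float precision through the solve — exactly one rounding goes into each reported value; derived quantities are recomputed from the weighed amounts per 65.34 g of glass at full float precision (net glass mass, the totals, ignition loss, five oxide percentages, yield), exactly as shown in question or answer.
Oxide-by-oxide delivered mass:
  BaO: 4.928·0.7737 = 3.813 g
  PbO: 49.57·0.9990 = 49.52 g
  ZnO: 3.427·0.9980 = 3.420 g
  MgO: 8.788·0.2176 + 4.045·0.4102 = 3.572 g
  CaO: 8.788·0.3043 + 4.045·0.5798 = 5.019 g
LOI: 4.928·0.2263 + 8.788·0.4781 + 3.427·0.002000 + 49.57·0.001000 + 4.045·0.01000 = 5.414 g
Resulting glass, batch − LOI: 70.76 − 5.414 = 65.34 g (consistent with Σ oxide mass)
each oxide over glass, ×100, is wt %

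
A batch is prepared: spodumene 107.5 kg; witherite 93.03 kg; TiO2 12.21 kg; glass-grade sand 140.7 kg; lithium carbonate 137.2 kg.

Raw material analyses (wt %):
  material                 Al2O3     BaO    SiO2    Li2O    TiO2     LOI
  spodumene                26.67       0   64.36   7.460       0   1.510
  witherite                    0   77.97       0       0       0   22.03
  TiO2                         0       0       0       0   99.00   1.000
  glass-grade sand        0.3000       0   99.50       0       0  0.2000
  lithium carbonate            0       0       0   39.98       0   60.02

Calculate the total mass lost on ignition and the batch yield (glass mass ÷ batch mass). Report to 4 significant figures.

LOI loss = 104.9 kg; glass = 385.8 kg; yield = 78.63%

In-progress results are printed, rounded to four significant digits, on the page — every computation carries exact precision through every step; every reported result is rounded just once — all derived quantities, which include five oxide percentages, ignition loss, net glass mass, the yield, the totals, are re-derived in full precision, as they appear in problem or answer, starting from the weights for 385.8 kg of glass.
Loss on ignition, line by line:
  spodumene: 107.5 × 0.01510 = 1.623 kg
  witherite: 93.03 × 0.2203 = 20.49 kg
  TiO2: 12.21 × 0.01000 = 0.1221 kg
  glass-grade sand: 140.7 × 0.002000 = 0.2814 kg
  lithium carbonate: 137.2 × 0.6002 = 82.35 kg
Total LOI = 104.9 kg
Glass = batch − LOI = 490.6 − 104.9 = 385.8 kg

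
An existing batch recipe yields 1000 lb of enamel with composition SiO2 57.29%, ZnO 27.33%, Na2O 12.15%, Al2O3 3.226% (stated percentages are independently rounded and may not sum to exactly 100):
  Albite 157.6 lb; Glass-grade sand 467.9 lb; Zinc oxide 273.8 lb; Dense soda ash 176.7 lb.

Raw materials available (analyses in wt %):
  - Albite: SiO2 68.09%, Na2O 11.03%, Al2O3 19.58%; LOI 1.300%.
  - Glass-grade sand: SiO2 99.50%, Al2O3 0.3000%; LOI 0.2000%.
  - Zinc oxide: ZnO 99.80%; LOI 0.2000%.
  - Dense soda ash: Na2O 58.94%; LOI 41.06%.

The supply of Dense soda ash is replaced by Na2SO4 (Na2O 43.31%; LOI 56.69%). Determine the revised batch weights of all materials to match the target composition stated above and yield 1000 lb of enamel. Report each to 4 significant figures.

All arithmetic runs at full precision from start to finish; in-progress results are printed (rounded to 4 significant figures) in the printout — a single rounding yields every reported number — all derived quantities (ignition loss, four oxide percentages, net glass mass, yield, totals) are re-derived starting from the weights at 1000 lb of glass in full precision, as quoted within question or answer.
Target oxide masses per 1000 lb enamel:
  SiO2: 57.29% × 1000 = 572.9 lb
  ZnO: 27.33% × 1000 = 273.3 lb
  Na2O: 12.15% × 1000 = 121.5 lb
  Al2O3: 3.226% × 1000 = 32.26 lb
Checking each oxide sum per the reported batch figures, under the basis named above (sum by sum, the targets are met modulo rounding of the values):
  SiO2: 157.6·0.6809 + 467.9·0.9950 = 572.9 lb (target 572.9 lb)
  ZnO: 273.8·0.9980 = 273.3 lb (target 273.3 lb)
  Na2O: 157.6·0.1103 + 240.4·0.4331 = 121.5 lb (target 121.5 lb)
  Al2O3: 157.6·0.1958 + 467.9·0.003000 = 32.26 lb (target 32.26 lb)
Glass-mass sanity pass: total batch − LOI = 999.9 lb (the targets, summed, come to 1000 lb; versus the stated basis of 1000 lb — differing by rounding only).
Batch total: Σ batch = 1140 lb; ignition loss, Σ(batch × LOI) = 139.8 lb; yield, glass over the total, = 87.73%.

Revised batch per 1000 lb enamel:
  Albite: 157.6 lb
  Glass-grade sand: 467.9 lb
  Zinc oxide: 273.8 lb
  Na2SO4: 240.4 lb
Total batch = 1140 lb; LOI loss = 139.8 lb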